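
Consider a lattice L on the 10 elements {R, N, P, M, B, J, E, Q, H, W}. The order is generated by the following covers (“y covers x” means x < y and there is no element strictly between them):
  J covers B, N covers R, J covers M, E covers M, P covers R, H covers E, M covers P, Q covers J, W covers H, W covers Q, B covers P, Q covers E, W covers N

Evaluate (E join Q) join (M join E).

E ∨ Q = Q
M ∨ E = E
Q ∨ E = Q

Q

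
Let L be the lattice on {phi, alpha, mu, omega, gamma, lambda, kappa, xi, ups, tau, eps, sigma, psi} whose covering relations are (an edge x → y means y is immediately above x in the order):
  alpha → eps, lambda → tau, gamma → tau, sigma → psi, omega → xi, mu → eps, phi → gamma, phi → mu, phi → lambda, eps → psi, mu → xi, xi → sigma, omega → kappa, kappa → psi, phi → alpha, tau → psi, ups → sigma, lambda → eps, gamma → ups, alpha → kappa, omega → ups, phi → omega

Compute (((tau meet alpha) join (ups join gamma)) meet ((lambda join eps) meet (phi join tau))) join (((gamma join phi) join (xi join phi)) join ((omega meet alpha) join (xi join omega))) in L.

tau ∧ alpha = phi
ups ∨ gamma = ups
phi ∨ ups = ups
lambda ∨ eps = eps
phi ∨ tau = tau
eps ∧ tau = lambda
ups ∧ lambda = phi
gamma ∨ phi = gamma
xi ∨ phi = xi
gamma ∨ xi = sigma
omega ∧ alpha = phi
xi ∨ omega = xi
phi ∨ xi = xi
sigma ∨ xi = sigma
phi ∨ sigma = sigma

sigma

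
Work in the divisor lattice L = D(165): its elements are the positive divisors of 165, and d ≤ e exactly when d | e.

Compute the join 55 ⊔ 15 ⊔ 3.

165

In the divisibility order, the join is the least common multiple: lcm(55, 15, 3) = 165.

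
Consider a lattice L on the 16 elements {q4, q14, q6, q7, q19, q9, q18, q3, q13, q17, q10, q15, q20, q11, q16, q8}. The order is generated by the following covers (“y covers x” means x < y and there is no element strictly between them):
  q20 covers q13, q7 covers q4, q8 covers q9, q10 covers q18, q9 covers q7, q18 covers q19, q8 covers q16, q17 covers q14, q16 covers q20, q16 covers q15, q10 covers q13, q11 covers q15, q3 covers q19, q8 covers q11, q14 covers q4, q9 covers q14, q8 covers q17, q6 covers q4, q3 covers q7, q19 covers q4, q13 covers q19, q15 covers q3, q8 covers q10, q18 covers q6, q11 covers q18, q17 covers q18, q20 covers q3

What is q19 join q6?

Common upper bounds of {q19, q6}: q10, q11, q17, q18, q8.
The least among these is q18.

q18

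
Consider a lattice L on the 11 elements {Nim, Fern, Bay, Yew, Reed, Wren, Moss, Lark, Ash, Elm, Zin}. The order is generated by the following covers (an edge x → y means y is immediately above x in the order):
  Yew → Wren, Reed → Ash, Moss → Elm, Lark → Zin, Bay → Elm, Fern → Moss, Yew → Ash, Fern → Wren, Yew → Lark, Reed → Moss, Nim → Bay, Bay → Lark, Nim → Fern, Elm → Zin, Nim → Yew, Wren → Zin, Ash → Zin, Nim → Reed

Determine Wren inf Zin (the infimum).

Wren

Common lower bounds of {Wren, Zin}: Fern, Nim, Wren, Yew.
The greatest among these is Wren.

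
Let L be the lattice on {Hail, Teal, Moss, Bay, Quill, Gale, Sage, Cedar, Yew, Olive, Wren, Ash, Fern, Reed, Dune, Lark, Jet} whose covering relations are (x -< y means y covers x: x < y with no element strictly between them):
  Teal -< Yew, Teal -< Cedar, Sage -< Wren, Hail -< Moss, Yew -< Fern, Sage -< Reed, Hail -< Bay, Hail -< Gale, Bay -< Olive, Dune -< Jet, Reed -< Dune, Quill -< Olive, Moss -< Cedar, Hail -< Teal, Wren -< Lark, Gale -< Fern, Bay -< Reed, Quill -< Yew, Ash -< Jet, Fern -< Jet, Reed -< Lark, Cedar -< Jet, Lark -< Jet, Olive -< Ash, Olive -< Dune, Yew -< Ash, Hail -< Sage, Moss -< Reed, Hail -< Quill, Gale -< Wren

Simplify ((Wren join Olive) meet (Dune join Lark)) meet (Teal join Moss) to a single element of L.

Wren ∨ Olive = Jet
Dune ∨ Lark = Jet
Jet ∧ Jet = Jet
Teal ∨ Moss = Cedar
Jet ∧ Cedar = Cedar

Cedar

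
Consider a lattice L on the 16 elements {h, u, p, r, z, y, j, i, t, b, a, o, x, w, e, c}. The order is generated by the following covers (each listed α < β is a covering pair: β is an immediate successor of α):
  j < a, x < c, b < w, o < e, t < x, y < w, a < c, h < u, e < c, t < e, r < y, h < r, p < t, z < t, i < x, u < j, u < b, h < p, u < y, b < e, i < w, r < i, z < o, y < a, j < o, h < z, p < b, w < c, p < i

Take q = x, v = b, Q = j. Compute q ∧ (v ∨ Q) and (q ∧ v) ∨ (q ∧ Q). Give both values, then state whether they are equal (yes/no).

v ∨ Q = e, so q ∧ (v ∨ Q) = x ∧ e = t.
q ∧ v = p and q ∧ Q = h, so (q ∧ v) ∨ (q ∧ Q) = p ∨ h = p.
Equal: no.

t; p; no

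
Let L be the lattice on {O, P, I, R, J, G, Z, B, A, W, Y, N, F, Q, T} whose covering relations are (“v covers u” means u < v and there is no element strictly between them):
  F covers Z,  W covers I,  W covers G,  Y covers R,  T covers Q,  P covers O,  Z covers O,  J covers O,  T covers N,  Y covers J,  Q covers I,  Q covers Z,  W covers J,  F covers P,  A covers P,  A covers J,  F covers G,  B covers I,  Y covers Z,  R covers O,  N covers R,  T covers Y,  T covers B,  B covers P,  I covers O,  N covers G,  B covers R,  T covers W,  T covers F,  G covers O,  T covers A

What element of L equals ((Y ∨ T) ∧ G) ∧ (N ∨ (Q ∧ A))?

G

Y ∨ T = T
T ∧ G = G
Q ∧ A = O
N ∨ O = N
G ∧ N = G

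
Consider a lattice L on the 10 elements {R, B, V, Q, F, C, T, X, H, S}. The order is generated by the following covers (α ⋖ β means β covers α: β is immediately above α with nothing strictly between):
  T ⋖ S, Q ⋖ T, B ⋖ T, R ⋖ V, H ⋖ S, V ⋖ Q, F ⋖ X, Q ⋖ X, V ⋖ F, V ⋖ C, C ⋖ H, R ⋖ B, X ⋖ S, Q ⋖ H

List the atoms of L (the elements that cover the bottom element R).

B, V

The atoms are exactly the elements that cover R: B, V.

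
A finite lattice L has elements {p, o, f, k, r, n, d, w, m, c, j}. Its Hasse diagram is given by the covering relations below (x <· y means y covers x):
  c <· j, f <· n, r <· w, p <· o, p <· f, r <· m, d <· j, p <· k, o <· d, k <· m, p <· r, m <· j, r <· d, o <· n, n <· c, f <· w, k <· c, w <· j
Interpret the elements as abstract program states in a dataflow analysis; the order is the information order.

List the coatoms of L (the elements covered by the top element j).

The coatoms are exactly the elements covered by j: c, d, m, w.

c, d, m, w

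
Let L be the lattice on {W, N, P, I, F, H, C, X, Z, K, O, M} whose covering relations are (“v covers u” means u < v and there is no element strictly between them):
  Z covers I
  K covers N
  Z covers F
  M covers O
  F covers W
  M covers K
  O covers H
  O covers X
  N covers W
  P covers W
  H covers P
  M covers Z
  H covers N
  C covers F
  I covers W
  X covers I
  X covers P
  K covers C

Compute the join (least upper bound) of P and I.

X

Common upper bounds of {P, I}: M, O, X.
The least among these is X.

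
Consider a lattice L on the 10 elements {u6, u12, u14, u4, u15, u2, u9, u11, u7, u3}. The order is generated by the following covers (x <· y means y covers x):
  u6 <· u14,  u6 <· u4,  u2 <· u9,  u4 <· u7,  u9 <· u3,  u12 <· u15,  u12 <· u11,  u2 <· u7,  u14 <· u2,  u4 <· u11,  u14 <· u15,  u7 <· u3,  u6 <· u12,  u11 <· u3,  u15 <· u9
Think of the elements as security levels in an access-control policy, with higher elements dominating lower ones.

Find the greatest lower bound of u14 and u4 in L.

u6

Common lower bounds of {u14, u4}: u6.
The greatest among these is u6.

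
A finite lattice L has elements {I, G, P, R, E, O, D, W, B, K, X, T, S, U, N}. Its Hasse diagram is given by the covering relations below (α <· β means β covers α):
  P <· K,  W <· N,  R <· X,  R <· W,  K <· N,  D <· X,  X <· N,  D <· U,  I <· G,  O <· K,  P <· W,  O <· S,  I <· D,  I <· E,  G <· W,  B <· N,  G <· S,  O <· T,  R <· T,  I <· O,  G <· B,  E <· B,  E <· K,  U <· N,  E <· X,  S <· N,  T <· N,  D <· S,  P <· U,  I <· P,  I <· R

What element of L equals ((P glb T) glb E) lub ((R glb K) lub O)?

P ∧ T = I
I ∧ E = I
R ∧ K = I
I ∨ O = O
I ∨ O = O

O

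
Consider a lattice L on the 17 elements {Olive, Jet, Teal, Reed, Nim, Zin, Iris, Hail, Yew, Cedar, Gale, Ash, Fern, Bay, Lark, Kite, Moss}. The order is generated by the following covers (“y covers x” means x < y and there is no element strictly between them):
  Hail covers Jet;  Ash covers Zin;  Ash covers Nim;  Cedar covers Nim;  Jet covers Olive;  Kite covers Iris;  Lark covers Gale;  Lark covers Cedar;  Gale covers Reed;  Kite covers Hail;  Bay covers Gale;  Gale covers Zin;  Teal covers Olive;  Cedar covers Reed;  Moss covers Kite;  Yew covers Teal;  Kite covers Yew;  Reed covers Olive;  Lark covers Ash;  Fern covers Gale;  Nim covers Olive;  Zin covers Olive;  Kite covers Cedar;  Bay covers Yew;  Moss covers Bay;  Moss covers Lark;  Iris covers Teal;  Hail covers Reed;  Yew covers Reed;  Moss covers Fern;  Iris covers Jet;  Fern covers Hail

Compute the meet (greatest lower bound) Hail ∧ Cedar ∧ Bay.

Reed

Common lower bounds of {Hail, Cedar, Bay}: Olive, Reed.
The greatest among these is Reed.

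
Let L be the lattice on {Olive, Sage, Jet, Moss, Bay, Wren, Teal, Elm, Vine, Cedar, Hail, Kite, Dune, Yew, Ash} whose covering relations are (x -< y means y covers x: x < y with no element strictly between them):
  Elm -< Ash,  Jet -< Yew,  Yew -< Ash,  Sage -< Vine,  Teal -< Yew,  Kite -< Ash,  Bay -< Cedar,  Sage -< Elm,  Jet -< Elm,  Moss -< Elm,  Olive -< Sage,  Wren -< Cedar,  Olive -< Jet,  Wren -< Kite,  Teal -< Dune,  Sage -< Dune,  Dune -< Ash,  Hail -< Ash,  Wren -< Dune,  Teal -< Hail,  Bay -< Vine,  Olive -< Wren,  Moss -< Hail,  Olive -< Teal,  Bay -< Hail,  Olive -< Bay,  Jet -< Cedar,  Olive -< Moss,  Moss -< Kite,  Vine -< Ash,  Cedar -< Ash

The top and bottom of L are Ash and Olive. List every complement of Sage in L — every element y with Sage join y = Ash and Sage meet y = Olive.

Need y with Sage ∨ y = Ash and Sage ∧ y = Olive.
Checking each element gives: Cedar, Hail, Kite, Yew.

Cedar, Hail, Kite, Yew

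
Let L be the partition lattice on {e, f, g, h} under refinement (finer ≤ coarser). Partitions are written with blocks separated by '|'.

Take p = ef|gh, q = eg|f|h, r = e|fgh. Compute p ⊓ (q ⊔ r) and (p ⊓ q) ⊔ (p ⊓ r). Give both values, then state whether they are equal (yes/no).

ef|gh; e|f|gh; no

q ⊔ r = efgh, so p ⊓ (q ⊔ r) = ef|gh ⊓ efgh = ef|gh.
p ⊓ q = e|f|g|h and p ⊓ r = e|f|gh, so (p ⊓ q) ⊔ (p ⊓ r) = e|f|g|h ⊔ e|f|gh = e|f|gh.
Equal: no.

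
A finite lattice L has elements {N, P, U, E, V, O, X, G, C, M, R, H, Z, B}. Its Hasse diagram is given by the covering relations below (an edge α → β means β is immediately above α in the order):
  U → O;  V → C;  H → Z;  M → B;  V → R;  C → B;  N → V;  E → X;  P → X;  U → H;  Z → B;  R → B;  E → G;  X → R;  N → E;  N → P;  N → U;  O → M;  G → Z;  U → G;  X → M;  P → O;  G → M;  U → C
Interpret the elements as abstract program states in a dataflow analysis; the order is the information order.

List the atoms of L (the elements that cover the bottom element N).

E, P, U, V

The atoms are exactly the elements that cover N: E, P, U, V.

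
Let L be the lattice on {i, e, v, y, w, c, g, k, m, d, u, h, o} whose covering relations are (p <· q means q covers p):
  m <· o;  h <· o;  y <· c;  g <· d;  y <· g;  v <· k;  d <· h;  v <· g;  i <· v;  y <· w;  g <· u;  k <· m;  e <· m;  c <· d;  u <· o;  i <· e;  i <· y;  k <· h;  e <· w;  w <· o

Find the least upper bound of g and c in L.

d

Common upper bounds of {g, c}: d, h, o.
The least among these is d.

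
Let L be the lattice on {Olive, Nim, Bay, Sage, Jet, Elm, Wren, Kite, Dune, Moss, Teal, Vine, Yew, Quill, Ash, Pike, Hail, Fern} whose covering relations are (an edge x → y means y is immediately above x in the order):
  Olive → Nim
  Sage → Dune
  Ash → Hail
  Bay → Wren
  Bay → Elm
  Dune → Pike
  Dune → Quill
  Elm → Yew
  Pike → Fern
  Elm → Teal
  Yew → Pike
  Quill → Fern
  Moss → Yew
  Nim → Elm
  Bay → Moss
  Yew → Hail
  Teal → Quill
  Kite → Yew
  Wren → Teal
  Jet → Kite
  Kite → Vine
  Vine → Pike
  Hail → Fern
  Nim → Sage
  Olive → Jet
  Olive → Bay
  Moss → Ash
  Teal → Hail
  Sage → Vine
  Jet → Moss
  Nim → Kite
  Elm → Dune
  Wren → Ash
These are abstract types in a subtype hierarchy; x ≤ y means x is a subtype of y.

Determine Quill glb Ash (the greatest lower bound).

Wren

Common lower bounds of {Quill, Ash}: Bay, Olive, Wren.
The greatest among these is Wren.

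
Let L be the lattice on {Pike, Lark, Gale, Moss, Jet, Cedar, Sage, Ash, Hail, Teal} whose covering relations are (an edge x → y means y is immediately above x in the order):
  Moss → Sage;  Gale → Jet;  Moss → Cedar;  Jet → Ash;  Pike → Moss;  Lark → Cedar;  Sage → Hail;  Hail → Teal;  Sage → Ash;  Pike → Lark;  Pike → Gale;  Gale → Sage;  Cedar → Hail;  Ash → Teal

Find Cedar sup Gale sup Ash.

Teal

Common upper bounds of {Cedar, Gale, Ash}: Teal.
The least among these is Teal.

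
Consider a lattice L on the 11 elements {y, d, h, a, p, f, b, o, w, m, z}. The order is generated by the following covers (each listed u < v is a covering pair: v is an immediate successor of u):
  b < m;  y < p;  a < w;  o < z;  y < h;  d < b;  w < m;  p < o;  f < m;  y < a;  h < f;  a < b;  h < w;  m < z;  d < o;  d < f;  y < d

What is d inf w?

y

Common lower bounds of {d, w}: y.
The greatest among these is y.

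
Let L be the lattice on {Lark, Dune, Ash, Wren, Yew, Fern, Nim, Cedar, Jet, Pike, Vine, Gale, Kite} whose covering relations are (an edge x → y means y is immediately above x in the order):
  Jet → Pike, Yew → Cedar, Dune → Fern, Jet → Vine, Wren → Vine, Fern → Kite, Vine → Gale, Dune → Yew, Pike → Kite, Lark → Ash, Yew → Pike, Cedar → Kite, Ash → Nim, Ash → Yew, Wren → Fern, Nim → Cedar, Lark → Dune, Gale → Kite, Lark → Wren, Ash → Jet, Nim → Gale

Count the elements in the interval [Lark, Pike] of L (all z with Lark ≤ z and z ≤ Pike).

The interval [Lark, Pike] = {Ash, Dune, Jet, Lark, Pike, Yew}, which has 6 elements.

6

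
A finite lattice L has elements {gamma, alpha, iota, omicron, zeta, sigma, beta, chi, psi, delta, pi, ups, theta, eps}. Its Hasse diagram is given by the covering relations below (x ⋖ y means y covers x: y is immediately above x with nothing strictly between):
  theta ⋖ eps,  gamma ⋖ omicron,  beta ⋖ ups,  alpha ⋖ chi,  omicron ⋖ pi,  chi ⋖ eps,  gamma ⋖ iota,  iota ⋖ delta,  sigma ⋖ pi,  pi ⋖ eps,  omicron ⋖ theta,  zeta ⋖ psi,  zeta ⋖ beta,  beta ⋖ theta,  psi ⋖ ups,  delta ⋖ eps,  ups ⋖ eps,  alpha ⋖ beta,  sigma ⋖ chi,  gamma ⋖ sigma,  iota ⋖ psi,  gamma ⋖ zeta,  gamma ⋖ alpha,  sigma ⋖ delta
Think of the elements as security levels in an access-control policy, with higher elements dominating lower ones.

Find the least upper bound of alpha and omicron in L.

Common upper bounds of {alpha, omicron}: eps, theta.
The least among these is theta.

theta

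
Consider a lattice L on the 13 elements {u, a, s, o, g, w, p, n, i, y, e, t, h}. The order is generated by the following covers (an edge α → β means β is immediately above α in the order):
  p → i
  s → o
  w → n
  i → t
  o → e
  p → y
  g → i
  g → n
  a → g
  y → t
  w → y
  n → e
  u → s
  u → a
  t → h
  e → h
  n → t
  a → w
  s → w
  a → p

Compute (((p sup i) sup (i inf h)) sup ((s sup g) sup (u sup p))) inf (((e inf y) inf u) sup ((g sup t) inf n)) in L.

p ∨ i = i
i ∧ h = i
i ∨ i = i
s ∨ g = n
u ∨ p = p
n ∨ p = t
i ∨ t = t
e ∧ y = w
w ∧ u = u
g ∨ t = t
t ∧ n = n
u ∨ n = n
t ∧ n = n

n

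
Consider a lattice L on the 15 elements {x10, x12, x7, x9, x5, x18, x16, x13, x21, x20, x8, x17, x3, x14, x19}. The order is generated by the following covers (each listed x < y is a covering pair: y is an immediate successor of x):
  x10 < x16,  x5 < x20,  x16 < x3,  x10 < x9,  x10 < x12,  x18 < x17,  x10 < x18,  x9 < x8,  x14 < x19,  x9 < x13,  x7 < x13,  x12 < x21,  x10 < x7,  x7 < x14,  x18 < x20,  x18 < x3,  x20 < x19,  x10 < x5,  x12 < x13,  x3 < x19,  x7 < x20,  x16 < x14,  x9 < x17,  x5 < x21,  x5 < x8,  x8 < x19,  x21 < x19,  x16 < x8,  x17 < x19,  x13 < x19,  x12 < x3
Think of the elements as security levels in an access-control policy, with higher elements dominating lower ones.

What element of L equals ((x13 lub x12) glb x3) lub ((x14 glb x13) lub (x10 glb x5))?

x13 ∨ x12 = x13
x13 ∧ x3 = x12
x14 ∧ x13 = x7
x10 ∧ x5 = x10
x7 ∨ x10 = x7
x12 ∨ x7 = x13

x13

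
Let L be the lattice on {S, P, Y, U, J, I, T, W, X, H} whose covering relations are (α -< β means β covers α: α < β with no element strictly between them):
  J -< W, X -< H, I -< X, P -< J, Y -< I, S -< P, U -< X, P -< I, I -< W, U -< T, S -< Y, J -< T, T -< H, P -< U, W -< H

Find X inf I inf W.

I

Common lower bounds of {X, I, W}: I, P, S, Y.
The greatest among these is I.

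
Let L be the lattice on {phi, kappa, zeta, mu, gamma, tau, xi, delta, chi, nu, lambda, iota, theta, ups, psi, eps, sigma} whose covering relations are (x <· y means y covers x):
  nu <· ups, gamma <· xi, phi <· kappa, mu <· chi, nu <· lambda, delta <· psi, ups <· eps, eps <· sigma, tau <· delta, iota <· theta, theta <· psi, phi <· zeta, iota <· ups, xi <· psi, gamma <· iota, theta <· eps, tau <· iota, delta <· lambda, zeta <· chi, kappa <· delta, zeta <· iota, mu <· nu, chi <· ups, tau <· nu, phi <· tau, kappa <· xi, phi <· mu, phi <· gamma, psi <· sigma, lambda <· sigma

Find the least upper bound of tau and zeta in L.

Common upper bounds of {tau, zeta}: eps, iota, psi, sigma, theta, ups.
The least among these is iota.

iota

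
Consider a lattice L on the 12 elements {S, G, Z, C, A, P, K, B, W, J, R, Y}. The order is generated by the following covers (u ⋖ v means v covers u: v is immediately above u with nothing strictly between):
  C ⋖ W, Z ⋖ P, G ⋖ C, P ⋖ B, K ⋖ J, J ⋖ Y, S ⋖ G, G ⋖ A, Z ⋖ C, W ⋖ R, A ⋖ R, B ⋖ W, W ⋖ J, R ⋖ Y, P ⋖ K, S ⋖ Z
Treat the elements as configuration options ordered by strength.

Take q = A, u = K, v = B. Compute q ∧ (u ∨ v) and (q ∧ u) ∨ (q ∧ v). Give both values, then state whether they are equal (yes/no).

u ∨ v = J, so q ∧ (u ∨ v) = A ∧ J = G.
q ∧ u = S and q ∧ v = S, so (q ∧ u) ∨ (q ∧ v) = S ∨ S = S.
Equal: no.

G; S; no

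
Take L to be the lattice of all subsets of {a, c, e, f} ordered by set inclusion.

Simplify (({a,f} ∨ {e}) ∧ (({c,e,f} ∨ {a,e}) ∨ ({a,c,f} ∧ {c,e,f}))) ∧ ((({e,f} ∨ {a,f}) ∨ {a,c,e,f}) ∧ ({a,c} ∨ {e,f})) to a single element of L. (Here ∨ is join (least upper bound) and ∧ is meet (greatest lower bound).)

{a,e,f}

{a,f} ∨ {e} = {a,e,f}
{c,e,f} ∨ {a,e} = {a,c,e,f}
{a,c,f} ∧ {c,e,f} = {c,f}
{a,c,e,f} ∨ {c,f} = {a,c,e,f}
{a,e,f} ∧ {a,c,e,f} = {a,e,f}
{e,f} ∨ {a,f} = {a,e,f}
{a,e,f} ∨ {a,c,e,f} = {a,c,e,f}
{a,c} ∨ {e,f} = {a,c,e,f}
{a,c,e,f} ∧ {a,c,e,f} = {a,c,e,f}
{a,e,f} ∧ {a,c,e,f} = {a,e,f}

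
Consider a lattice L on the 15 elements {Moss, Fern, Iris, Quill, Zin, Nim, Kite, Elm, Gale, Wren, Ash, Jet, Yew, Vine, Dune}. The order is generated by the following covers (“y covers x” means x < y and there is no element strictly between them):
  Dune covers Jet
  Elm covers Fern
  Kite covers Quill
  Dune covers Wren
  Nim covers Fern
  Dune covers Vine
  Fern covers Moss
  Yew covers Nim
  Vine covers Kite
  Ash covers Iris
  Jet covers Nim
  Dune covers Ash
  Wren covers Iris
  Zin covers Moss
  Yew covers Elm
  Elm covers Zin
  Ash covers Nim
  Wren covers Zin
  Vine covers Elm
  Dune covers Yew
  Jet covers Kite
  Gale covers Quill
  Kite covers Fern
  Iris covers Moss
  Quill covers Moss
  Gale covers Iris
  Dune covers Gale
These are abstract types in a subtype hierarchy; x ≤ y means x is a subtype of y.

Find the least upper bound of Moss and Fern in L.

Fern

Common upper bounds of {Moss, Fern}: Ash, Dune, Elm, Fern, Jet, Kite, Nim, Vine, Yew.
The least among these is Fern.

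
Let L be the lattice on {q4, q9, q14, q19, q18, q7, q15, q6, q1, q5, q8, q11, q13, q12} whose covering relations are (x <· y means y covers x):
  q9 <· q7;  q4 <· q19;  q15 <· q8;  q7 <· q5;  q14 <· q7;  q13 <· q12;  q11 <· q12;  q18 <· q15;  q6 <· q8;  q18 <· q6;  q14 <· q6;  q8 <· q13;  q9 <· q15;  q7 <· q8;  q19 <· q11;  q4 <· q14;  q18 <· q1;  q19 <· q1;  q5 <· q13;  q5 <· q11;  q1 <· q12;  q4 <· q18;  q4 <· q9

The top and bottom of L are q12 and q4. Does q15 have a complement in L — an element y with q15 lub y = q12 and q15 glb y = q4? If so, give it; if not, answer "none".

Need y with q15 ∨ y = q12 and q15 ∧ y = q4.
Checking each element gives: q19.

q19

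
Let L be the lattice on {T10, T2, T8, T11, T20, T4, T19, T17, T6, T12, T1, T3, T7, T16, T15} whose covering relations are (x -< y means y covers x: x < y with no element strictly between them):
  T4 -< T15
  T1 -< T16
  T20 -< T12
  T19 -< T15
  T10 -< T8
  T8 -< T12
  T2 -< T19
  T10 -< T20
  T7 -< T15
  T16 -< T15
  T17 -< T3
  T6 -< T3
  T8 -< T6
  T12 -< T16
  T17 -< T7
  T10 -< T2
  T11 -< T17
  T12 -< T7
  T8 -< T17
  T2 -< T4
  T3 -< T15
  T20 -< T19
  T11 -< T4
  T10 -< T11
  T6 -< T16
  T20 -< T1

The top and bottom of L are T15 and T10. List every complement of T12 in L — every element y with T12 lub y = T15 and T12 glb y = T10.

T2, T4

Need y with T12 ∨ y = T15 and T12 ∧ y = T10.
Checking each element gives: T2, T4.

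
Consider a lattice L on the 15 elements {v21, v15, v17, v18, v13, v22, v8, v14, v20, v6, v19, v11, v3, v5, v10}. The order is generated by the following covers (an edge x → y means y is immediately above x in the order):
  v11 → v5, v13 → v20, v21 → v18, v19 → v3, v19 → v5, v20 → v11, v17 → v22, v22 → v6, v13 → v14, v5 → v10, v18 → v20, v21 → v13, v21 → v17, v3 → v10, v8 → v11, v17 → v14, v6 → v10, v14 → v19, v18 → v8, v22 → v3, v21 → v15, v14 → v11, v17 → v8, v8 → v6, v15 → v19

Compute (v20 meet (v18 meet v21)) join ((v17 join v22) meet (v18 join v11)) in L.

v17

v18 ∧ v21 = v21
v20 ∧ v21 = v21
v17 ∨ v22 = v22
v18 ∨ v11 = v11
v22 ∧ v11 = v17
v21 ∨ v17 = v17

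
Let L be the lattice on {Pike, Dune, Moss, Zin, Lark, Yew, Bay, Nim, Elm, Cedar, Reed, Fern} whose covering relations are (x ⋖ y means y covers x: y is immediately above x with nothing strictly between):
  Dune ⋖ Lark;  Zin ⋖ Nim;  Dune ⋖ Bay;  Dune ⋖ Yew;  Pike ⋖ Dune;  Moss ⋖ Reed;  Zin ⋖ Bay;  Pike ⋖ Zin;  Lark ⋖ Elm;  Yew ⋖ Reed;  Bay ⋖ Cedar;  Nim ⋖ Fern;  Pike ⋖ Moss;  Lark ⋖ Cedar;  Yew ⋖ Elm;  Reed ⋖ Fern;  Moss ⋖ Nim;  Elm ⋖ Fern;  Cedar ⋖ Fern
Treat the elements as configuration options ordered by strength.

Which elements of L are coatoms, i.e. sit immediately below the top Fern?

Cedar, Elm, Nim, Reed

The coatoms are exactly the elements covered by Fern: Cedar, Elm, Nim, Reed.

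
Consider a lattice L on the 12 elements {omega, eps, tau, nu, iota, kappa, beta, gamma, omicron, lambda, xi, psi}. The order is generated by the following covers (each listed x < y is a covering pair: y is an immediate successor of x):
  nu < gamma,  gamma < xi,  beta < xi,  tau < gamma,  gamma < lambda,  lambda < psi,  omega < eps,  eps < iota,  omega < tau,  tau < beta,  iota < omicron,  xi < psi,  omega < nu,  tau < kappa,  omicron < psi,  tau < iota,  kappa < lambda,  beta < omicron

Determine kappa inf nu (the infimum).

omega

Common lower bounds of {kappa, nu}: omega.
The greatest among these is omega.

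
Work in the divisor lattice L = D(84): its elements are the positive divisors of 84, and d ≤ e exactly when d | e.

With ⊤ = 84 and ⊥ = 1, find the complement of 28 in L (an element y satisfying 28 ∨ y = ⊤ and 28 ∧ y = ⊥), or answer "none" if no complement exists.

Need y with 28 ∨ y = 84 and 28 ∧ y = 1.
Checking each element gives: 3.

3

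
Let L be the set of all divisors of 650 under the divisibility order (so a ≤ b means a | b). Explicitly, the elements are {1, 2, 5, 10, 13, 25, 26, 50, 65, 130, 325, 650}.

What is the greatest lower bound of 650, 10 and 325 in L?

In the divisibility order, the meet is the greatest common divisor: gcd(650, 10, 325) = 5.

5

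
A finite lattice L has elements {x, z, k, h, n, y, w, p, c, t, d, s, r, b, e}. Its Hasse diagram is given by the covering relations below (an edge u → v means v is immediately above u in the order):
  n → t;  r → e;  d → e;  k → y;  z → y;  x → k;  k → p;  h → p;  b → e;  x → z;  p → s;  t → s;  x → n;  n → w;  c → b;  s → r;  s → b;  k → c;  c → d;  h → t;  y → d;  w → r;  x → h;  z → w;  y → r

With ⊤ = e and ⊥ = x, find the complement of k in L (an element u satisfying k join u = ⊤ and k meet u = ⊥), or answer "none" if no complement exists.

none

For every candidate u, either k ∨ u ≠ e or k ∧ u ≠ x; no complement exists.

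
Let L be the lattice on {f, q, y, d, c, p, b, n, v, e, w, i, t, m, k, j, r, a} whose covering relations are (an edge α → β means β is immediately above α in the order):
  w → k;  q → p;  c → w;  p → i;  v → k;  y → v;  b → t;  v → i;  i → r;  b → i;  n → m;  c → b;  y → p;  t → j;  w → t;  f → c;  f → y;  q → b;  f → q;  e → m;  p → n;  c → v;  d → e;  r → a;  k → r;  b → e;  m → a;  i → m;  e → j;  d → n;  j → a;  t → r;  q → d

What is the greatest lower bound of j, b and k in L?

c

Common lower bounds of {j, b, k}: c, f.
The greatest among these is c.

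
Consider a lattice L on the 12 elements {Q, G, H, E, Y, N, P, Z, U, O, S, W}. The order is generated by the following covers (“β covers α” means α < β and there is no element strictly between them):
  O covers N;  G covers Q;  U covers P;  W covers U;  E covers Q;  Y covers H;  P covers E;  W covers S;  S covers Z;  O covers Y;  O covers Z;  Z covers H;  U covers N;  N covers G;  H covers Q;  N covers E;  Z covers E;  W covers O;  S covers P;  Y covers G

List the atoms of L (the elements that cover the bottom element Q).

The atoms are exactly the elements that cover Q: E, G, H.

E, G, H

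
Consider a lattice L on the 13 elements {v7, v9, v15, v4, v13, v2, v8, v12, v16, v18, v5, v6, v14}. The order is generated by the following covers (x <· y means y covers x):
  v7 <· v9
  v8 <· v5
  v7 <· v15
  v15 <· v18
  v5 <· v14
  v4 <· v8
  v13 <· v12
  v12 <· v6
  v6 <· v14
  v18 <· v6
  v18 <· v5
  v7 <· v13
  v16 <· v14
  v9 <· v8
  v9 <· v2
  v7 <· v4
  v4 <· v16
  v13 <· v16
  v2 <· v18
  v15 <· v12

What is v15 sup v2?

Common upper bounds of {v15, v2}: v14, v18, v5, v6.
The least among these is v18.

v18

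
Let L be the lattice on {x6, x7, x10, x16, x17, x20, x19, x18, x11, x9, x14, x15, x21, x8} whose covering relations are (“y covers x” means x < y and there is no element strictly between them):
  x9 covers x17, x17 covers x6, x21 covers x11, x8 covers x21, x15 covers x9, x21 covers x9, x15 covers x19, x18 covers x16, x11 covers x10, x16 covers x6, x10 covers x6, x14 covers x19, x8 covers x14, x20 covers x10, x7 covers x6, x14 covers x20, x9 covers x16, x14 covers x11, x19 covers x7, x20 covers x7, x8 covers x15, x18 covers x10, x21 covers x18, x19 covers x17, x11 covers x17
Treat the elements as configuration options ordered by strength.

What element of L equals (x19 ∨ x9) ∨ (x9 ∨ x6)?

x19 ∨ x9 = x15
x9 ∨ x6 = x9
x15 ∨ x9 = x15

x15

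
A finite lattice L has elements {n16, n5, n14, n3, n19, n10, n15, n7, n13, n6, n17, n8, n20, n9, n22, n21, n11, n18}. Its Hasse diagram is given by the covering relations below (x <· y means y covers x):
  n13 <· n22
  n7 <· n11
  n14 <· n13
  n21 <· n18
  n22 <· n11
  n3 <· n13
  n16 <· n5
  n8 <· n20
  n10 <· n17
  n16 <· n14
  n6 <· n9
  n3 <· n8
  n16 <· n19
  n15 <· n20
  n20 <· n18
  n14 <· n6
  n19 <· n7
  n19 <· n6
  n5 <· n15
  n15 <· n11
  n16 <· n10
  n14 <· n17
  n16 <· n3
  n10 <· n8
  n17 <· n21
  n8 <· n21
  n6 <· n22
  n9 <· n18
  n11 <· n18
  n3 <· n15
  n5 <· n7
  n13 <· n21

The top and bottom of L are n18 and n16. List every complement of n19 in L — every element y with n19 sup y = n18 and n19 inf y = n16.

n10, n17, n20, n21, n8

Need y with n19 ∨ y = n18 and n19 ∧ y = n16.
Checking each element gives: n10, n17, n20, n21, n8.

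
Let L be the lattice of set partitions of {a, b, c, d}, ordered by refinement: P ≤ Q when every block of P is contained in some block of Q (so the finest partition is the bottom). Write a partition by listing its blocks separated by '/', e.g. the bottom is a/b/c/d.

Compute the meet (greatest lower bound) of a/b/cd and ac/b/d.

The meet (common refinement) of a/b/cd and ac/b/d intersects blocks pairwise, giving a/b/c/d.

a/b/c/d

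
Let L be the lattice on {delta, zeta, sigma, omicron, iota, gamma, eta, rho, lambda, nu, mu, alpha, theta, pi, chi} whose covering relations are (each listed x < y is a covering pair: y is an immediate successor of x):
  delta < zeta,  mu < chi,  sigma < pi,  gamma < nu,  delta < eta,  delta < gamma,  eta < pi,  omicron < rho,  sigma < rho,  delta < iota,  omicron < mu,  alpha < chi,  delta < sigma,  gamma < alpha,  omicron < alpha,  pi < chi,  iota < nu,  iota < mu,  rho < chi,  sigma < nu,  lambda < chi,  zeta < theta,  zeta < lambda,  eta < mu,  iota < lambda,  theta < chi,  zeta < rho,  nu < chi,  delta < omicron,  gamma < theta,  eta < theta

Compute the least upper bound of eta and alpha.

chi

Common upper bounds of {eta, alpha}: chi.
The least among these is chi.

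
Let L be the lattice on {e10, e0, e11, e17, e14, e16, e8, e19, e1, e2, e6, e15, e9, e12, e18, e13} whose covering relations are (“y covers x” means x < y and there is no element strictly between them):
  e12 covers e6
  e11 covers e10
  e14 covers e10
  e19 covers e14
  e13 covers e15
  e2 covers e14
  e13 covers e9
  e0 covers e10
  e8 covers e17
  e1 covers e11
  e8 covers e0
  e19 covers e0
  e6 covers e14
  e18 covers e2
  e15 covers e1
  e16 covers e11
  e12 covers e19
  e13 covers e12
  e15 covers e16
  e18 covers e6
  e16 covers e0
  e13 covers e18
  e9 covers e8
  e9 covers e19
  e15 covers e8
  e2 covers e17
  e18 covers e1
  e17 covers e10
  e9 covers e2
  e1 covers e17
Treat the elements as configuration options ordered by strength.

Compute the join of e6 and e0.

e12

Common upper bounds of {e6, e0}: e12, e13.
The least among these is e12.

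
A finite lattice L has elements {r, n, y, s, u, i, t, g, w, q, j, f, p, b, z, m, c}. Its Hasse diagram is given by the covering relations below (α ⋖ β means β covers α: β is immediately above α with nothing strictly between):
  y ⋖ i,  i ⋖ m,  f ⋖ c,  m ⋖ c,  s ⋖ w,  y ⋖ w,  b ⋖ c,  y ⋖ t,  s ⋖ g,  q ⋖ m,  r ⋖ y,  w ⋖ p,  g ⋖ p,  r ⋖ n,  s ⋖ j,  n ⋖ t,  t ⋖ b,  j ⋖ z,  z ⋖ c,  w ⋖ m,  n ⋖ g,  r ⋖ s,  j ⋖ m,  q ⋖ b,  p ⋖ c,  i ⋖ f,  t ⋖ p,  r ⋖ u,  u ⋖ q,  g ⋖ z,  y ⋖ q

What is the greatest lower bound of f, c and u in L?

Common lower bounds of {f, c, u}: r.
The greatest among these is r.

r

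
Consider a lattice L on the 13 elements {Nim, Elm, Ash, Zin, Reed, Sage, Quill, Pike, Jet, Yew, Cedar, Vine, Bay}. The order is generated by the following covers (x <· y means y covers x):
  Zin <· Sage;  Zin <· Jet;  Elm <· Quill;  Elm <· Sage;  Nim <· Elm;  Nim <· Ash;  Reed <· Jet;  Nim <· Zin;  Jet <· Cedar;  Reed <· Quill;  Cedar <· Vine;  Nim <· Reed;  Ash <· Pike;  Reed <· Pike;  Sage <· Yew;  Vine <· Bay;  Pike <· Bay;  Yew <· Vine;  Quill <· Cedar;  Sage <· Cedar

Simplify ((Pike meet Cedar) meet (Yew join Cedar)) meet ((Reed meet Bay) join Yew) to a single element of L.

Pike ∧ Cedar = Reed
Yew ∨ Cedar = Vine
Reed ∧ Vine = Reed
Reed ∧ Bay = Reed
Reed ∨ Yew = Vine
Reed ∧ Vine = Reed

Reed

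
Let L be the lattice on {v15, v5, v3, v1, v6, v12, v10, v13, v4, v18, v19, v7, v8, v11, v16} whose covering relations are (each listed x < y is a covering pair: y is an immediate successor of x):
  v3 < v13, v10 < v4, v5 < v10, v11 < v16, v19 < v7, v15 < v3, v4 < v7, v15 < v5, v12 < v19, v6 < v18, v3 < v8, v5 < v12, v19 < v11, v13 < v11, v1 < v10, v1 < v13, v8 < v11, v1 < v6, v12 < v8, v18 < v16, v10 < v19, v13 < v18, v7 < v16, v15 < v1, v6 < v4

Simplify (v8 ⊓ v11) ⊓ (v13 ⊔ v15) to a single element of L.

v8 ∧ v11 = v8
v13 ∨ v15 = v13
v8 ∧ v13 = v3

v3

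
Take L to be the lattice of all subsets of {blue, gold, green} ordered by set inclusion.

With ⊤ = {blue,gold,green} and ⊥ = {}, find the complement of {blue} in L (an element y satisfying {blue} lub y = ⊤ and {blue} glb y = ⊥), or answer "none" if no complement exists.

Need y with {blue} ∨ y = {blue,gold,green} and {blue} ∧ y = {}.
Checking each element gives: {gold,green}.

{gold,green}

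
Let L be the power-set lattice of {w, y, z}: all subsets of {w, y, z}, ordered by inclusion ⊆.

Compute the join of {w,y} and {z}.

Common upper bounds of {{w,y}, {z}}: {w,y,z}.
The least among these is {w,y,z}.

{w,y,z}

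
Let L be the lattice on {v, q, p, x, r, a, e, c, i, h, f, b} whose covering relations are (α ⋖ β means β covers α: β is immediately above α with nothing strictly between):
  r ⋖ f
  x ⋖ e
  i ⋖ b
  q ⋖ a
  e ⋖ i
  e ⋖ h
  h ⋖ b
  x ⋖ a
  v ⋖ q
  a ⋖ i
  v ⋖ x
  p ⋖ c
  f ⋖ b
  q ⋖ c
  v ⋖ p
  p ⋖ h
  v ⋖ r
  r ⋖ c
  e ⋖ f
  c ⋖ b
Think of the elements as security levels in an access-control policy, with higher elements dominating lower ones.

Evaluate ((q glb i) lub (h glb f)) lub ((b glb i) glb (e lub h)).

i

q ∧ i = q
h ∧ f = e
q ∨ e = i
b ∧ i = i
e ∨ h = h
i ∧ h = e
i ∨ e = i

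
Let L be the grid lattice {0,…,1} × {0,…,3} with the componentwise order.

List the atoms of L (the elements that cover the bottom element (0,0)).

The atoms are exactly the elements that cover (0,0): (0,1), (1,0).

(0,1), (1,0)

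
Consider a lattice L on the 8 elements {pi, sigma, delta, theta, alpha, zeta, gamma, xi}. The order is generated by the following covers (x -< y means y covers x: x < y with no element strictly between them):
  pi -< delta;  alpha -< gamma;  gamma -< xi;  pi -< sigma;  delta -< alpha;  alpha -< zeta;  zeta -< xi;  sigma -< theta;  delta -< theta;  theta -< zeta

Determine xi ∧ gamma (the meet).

Common lower bounds of {xi, gamma}: alpha, delta, gamma, pi.
The greatest among these is gamma.

gamma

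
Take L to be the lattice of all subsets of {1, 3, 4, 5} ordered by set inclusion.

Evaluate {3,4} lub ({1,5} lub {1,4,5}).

{1,5} ∨ {1,4,5} = {1,4,5}
{3,4} ∨ {1,4,5} = {1,3,4,5}

{1,3,4,5}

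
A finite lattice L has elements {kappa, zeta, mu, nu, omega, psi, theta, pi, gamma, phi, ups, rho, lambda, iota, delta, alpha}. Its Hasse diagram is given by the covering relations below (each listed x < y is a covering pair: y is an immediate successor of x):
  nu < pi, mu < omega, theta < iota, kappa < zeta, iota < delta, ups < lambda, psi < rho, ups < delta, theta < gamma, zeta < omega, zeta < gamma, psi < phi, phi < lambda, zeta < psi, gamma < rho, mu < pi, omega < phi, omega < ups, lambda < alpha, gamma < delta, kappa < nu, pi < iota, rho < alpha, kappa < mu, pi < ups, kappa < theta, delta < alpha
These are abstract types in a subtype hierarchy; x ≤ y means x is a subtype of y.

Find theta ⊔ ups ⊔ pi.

delta

Common upper bounds of {theta, ups, pi}: alpha, delta.
The least among these is delta.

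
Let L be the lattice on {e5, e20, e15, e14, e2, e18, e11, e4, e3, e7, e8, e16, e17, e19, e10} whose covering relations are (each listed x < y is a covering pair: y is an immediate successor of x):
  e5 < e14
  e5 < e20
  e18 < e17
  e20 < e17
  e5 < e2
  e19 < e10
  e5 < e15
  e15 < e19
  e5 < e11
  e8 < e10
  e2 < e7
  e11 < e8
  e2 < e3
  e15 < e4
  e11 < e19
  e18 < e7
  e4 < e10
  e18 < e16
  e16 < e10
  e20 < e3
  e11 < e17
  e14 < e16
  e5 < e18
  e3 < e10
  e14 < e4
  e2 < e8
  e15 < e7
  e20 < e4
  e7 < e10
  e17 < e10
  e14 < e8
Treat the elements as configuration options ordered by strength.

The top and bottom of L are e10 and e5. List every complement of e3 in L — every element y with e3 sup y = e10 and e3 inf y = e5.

Need y with e3 ∨ y = e10 and e3 ∧ y = e5.
Checking each element gives: e11, e14, e15, e16, e18, e19.

e11, e14, e15, e16, e18, e19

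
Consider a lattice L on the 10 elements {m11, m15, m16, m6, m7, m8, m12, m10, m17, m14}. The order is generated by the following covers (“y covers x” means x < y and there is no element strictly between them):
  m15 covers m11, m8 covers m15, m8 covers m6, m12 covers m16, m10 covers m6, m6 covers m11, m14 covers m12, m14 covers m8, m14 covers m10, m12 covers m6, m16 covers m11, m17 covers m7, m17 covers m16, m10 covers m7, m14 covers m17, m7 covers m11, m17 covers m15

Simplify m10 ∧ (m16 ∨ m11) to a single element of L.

m16 ∨ m11 = m16
m10 ∧ m16 = m11

m11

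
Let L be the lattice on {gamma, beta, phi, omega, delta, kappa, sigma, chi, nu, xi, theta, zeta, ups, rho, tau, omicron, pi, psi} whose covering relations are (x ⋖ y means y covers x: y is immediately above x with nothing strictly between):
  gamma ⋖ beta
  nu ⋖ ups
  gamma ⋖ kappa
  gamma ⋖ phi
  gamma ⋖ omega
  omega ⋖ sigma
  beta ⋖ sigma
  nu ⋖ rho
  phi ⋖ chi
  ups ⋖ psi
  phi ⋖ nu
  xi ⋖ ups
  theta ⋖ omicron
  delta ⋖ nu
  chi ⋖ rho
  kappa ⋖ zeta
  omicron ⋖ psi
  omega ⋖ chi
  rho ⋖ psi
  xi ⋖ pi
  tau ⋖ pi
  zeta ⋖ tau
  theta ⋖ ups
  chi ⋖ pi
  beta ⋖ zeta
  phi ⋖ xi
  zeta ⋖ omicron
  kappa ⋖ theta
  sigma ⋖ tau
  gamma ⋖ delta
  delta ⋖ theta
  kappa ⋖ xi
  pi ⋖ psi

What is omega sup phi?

Common upper bounds of {omega, phi}: chi, pi, psi, rho.
The least among these is chi.

chi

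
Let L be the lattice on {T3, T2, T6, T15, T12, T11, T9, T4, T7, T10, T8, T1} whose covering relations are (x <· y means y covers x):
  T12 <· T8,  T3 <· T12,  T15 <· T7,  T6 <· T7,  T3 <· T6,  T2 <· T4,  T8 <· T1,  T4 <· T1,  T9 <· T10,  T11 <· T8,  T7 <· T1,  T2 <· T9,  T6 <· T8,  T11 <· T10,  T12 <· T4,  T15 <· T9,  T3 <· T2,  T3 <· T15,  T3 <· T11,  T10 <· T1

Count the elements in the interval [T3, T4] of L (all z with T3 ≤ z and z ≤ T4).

The interval [T3, T4] = {T12, T2, T3, T4}, which has 4 elements.

4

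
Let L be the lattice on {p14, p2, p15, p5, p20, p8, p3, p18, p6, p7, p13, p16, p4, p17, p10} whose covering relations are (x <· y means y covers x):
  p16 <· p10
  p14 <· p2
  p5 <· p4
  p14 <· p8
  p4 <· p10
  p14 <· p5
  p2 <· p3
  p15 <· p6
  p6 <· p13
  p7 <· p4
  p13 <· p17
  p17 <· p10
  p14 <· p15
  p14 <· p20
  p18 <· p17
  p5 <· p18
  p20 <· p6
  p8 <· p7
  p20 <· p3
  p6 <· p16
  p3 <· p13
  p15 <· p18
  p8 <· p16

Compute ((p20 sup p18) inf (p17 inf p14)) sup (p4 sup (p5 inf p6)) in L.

p4

p20 ∨ p18 = p17
p17 ∧ p14 = p14
p17 ∧ p14 = p14
p5 ∧ p6 = p14
p4 ∨ p14 = p4
p14 ∨ p4 = p4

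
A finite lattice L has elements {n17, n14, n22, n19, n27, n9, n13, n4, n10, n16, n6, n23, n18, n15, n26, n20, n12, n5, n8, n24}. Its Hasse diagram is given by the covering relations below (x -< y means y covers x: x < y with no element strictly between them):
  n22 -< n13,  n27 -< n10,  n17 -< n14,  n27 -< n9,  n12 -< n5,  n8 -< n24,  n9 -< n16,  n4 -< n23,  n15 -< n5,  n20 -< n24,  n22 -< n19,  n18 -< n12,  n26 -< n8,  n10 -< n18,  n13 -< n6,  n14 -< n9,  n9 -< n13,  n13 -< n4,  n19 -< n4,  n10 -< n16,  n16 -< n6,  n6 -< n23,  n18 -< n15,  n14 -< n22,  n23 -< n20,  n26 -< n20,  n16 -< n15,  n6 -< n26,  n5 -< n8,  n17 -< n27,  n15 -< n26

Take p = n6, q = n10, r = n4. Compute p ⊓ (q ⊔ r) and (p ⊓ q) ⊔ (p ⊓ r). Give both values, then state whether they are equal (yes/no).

n6; n6; yes

q ⊔ r = n23, so p ⊓ (q ⊔ r) = n6 ⊓ n23 = n6.
p ⊓ q = n10 and p ⊓ r = n13, so (p ⊓ q) ⊔ (p ⊓ r) = n10 ⊔ n13 = n6.
Equal: yes.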